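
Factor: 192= 2^6*3^1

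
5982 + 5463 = 11445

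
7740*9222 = 71378280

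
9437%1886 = 7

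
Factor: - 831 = - 3^1*277^1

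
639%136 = 95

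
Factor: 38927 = 7^1*67^1*83^1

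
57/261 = 19/87 = 0.22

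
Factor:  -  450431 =  -  450431^1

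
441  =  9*49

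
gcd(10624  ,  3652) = 332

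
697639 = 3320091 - 2622452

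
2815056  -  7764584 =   -  4949528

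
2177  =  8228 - 6051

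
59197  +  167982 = 227179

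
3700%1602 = 496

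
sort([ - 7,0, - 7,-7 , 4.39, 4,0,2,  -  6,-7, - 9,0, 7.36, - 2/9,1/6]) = [  -  9, - 7,  -  7,- 7, - 7,-6, - 2/9, 0,0,0, 1/6,2, 4,4.39, 7.36] 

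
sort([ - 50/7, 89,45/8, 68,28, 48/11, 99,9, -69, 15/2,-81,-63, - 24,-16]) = [ - 81, - 69,-63, - 24, - 16, - 50/7,48/11, 45/8,15/2,9,28,  68,  89, 99] 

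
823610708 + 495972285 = 1319582993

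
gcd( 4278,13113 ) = 93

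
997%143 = 139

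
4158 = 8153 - 3995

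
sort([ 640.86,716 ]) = [640.86, 716] 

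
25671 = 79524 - 53853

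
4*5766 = 23064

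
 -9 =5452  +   - 5461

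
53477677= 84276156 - 30798479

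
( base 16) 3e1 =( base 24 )1h9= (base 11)823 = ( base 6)4333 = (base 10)993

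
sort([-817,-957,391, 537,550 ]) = [-957,-817,391, 537,550]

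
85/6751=85/6751 = 0.01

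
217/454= 217/454=0.48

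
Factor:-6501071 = -449^1*14479^1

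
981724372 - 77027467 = 904696905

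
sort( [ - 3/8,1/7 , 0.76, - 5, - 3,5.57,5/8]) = [ - 5, - 3 , - 3/8, 1/7,5/8 , 0.76,5.57 ] 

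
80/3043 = 80/3043 = 0.03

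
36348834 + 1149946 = 37498780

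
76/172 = 19/43 = 0.44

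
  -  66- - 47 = -19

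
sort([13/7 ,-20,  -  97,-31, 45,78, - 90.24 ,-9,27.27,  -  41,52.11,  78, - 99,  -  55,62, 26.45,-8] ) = [-99, - 97, - 90.24,-55,-41,  -  31,  -  20,-9, - 8, 13/7, 26.45, 27.27, 45, 52.11, 62, 78, 78]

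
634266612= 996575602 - 362308990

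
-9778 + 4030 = - 5748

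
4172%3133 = 1039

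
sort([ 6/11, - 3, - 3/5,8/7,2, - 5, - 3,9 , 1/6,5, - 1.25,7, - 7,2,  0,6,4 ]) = [ -7, - 5,- 3, - 3 ,-1.25, - 3/5,0, 1/6,6/11, 8/7, 2, 2,4,5,6, 7,9]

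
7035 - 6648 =387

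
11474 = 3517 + 7957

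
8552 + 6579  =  15131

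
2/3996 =1/1998 =0.00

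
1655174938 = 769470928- - 885704010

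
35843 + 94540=130383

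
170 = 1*170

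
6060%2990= 80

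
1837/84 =21 + 73/84=   21.87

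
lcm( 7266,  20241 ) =283374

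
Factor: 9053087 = 41^1 * 220807^1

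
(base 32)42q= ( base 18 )cga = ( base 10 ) 4186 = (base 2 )1000001011010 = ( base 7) 15130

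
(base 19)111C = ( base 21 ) g96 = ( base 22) ELD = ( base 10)7251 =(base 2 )1110001010011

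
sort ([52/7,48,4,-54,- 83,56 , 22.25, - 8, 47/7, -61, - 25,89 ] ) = [ - 83, - 61, - 54, - 25, - 8,4,47/7,52/7 , 22.25,48,56, 89 ] 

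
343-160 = 183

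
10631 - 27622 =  - 16991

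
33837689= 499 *67811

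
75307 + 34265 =109572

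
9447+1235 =10682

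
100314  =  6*16719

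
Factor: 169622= 2^1*84811^1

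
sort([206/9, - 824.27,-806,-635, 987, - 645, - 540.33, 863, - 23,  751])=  [ - 824.27, - 806, - 645, - 635, - 540.33, - 23,206/9,751, 863, 987]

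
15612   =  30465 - 14853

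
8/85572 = 2/21393 = 0.00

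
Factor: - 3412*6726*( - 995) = 22834366440 = 2^3*3^1*5^1*19^1*59^1*199^1*853^1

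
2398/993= 2 + 412/993=2.41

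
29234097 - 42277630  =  - 13043533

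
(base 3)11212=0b10000011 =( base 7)245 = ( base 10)131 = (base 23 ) 5g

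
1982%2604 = 1982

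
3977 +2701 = 6678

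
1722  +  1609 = 3331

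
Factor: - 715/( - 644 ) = 2^ ( - 2 )*5^1*7^(-1)*11^1 * 13^1*23^( - 1 ) 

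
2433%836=761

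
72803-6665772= - 6592969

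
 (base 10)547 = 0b1000100011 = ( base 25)lm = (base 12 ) 397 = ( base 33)GJ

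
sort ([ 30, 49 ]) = [30,49] 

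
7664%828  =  212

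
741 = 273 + 468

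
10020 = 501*20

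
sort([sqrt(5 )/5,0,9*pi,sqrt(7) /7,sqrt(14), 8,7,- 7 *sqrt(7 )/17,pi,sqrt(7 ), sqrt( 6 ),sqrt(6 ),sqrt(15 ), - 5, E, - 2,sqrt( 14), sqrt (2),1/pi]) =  [-5, - 2,-7*sqrt(7 ) /17, 0 , 1/pi,sqrt(7 ) /7,sqrt ( 5 )/5,sqrt(2), sqrt(6 ),sqrt(  6 ) , sqrt( 7 ),E, pi,sqrt(14),sqrt( 14),sqrt(15 ),7,8,9*pi]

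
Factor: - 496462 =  - 2^1*248231^1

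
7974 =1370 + 6604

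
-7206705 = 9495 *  (-759) 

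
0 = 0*6890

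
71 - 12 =59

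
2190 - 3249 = -1059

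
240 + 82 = 322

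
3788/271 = 3788/271=13.98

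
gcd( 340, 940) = 20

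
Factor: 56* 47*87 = 228984 =2^3*3^1*7^1*29^1*47^1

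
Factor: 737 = 11^1 * 67^1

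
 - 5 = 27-32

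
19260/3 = 6420  =  6420.00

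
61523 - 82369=-20846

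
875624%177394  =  166048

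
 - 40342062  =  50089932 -90431994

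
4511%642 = 17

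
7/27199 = 7/27199 = 0.00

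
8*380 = 3040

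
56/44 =14/11 = 1.27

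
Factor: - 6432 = -2^5*3^1*67^1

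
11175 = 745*15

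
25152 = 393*64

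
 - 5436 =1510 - 6946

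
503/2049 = 503/2049 = 0.25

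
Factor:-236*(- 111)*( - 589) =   -  2^2*3^1*19^1 * 31^1*37^1*59^1=- 15429444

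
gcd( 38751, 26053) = 1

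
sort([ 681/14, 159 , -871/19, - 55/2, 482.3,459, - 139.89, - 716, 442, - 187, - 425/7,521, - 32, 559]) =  [ - 716, - 187, - 139.89, - 425/7,-871/19,- 32,  -  55/2,681/14,159,442, 459, 482.3, 521,559] 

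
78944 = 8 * 9868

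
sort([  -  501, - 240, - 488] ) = [ - 501 , - 488,  -  240 ]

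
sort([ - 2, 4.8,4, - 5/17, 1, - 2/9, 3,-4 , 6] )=[-4, - 2, - 5/17,- 2/9,1, 3, 4,4.8,6 ] 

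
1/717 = 1/717 = 0.00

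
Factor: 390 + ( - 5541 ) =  - 3^1*17^1*101^1 = -5151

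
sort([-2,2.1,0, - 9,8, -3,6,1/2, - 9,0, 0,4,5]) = [ - 9, -9,-3,-2,  0,0,0,1/2,2.1, 4,5,6, 8]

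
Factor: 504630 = 2^1 * 3^4*5^1*7^1 * 89^1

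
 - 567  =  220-787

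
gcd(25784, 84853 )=1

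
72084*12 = 865008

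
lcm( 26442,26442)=26442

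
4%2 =0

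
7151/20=357 + 11/20= 357.55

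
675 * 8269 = 5581575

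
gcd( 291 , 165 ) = 3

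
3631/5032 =3631/5032 = 0.72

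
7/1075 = 7/1075 = 0.01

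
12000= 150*80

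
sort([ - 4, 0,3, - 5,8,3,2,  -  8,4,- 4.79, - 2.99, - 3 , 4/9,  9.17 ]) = [-8, - 5, - 4.79,-4, - 3, - 2.99,0,4/9, 2,3,3,4,8,9.17]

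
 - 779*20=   -  15580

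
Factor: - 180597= -3^1*37^1*1627^1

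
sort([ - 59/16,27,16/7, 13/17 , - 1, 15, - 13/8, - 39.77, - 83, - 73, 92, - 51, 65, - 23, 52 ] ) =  [ - 83,  -  73, - 51, - 39.77,  -  23, - 59/16, - 13/8, - 1, 13/17, 16/7,15, 27, 52, 65, 92] 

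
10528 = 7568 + 2960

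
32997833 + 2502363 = 35500196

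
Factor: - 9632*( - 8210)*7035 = 2^6*3^1*5^2*7^2*43^1 * 67^1*821^1 = 556318795200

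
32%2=0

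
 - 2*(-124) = 248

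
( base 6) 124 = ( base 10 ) 52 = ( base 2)110100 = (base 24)24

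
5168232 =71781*72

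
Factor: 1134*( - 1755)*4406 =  - 2^2*3^7*5^1 * 7^1*13^1*2203^1 = - 8768689020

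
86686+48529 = 135215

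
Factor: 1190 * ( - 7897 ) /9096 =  - 2^( - 2)*3^( - 1)*5^1 * 7^1*17^1 *53^1*149^1*379^(-1 ) =-4698715/4548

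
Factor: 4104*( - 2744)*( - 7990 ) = 2^7*3^3 * 5^1*7^3*17^1*19^1*47^1 = 89978394240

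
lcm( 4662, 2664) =18648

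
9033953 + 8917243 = 17951196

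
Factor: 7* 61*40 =2^3*5^1* 7^1*61^1 = 17080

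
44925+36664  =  81589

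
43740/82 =21870/41 = 533.41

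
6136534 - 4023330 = 2113204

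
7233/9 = 2411/3 = 803.67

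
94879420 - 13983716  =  80895704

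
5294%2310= 674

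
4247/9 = 4247/9 = 471.89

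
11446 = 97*118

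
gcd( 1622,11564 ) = 2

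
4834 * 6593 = 31870562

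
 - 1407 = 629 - 2036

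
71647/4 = 71647/4  =  17911.75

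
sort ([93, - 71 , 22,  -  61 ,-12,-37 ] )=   [ - 71,-61 , - 37,-12, 22,93]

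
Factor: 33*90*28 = 83160 = 2^3*3^3 * 5^1 * 7^1*11^1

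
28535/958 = 28535/958 = 29.79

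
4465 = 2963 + 1502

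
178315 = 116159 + 62156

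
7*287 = 2009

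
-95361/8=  - 95361/8 = - 11920.12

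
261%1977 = 261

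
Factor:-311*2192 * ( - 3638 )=2480068256 = 2^5*17^1*107^1*137^1 * 311^1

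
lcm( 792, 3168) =3168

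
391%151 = 89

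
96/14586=16/2431 = 0.01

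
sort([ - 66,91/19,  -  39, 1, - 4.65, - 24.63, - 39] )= [-66, - 39, - 39, - 24.63, - 4.65,  1, 91/19 ] 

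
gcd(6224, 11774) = 2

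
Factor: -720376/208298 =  -360188/104149 = - 2^2 * 53^1*1699^1*104149^( - 1)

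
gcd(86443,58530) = 1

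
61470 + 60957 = 122427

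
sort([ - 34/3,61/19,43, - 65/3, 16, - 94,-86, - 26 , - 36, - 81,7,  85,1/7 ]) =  [-94, - 86, - 81, - 36, - 26,- 65/3, - 34/3,1/7, 61/19,7,16, 43,85] 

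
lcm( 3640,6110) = 171080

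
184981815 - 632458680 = -447476865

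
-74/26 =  - 3  +  2/13 = -2.85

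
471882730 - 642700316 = -170817586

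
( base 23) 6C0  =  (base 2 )110101111010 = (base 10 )3450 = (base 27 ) 4JL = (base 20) 8CA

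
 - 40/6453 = -1+ 6413/6453 = -0.01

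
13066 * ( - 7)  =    -  91462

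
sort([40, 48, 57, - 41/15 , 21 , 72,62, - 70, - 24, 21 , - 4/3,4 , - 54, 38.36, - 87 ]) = [ - 87, - 70, - 54, - 24, - 41/15, - 4/3, 4, 21, 21, 38.36, 40, 48, 57, 62, 72] 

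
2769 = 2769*1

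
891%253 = 132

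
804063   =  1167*689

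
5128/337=15+73/337= 15.22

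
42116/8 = 5264 + 1/2 = 5264.50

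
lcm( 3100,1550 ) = 3100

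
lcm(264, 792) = 792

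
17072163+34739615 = 51811778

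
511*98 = 50078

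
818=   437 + 381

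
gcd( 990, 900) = 90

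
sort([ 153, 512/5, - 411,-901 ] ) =[ - 901, - 411,512/5,153 ] 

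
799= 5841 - 5042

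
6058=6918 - 860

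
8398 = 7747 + 651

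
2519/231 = 229/21 = 10.90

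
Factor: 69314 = 2^1*7^1*4951^1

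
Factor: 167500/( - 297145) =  - 500/887  =  -2^2*5^3 * 887^ ( - 1)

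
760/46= 380/23 = 16.52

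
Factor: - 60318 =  - 2^1 * 3^3 *1117^1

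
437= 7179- 6742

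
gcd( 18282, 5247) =33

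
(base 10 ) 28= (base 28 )10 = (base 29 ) S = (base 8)34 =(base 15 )1D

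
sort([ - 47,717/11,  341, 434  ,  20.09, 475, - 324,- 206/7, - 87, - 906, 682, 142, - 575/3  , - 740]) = [ -906, - 740 , - 324, - 575/3, - 87,-47 , -206/7, 20.09,717/11,142,341, 434,475 , 682]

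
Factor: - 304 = -2^4*19^1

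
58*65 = 3770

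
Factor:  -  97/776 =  - 1/8 = - 2^( - 3)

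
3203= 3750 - 547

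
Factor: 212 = 2^2*53^1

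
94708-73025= 21683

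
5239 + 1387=6626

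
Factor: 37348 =2^2*9337^1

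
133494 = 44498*3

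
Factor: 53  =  53^1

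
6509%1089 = 1064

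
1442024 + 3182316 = 4624340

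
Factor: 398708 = 2^2 * 263^1 * 379^1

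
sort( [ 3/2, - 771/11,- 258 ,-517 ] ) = [ - 517, - 258, - 771/11 , 3/2] 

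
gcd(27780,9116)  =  4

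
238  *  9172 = 2182936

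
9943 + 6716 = 16659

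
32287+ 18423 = 50710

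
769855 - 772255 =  - 2400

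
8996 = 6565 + 2431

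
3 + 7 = 10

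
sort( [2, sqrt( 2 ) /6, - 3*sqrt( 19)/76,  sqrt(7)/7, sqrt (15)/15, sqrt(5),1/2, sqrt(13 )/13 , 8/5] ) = [-3*sqrt( 19) /76, sqrt( 2)/6,sqrt(15)/15, sqrt(13 )/13, sqrt( 7 )/7, 1/2, 8/5,2 , sqrt( 5) ]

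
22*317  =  6974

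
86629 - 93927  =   - 7298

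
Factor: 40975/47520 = 745/864 = 2^ (  -  5 )*3^( -3 )* 5^1*149^1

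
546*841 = 459186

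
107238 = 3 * 35746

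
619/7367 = 619/7367 = 0.08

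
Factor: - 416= - 2^5*13^1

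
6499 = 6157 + 342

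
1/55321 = 1/55321 = 0.00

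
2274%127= 115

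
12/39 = 4/13 = 0.31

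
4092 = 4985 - 893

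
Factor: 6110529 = 3^1*53^1*38431^1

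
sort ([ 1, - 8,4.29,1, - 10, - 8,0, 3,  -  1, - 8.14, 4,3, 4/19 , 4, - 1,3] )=[ -10, - 8.14, - 8,-8, - 1,- 1,0, 4/19, 1,1, 3, 3, 3, 4,  4,4.29] 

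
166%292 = 166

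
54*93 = 5022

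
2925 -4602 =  -1677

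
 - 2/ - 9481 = 2/9481 = 0.00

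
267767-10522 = 257245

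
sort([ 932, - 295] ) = [-295,  932] 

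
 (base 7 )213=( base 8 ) 154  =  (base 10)108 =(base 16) 6C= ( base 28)3o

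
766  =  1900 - 1134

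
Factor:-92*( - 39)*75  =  269100 = 2^2*3^2*5^2*13^1 *23^1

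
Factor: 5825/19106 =25/82= 2^(-1)*5^2 *41^ ( - 1)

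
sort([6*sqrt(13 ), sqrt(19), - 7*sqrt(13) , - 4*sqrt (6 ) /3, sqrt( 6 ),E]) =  [ - 7* sqrt (13), - 4*sqrt(6 ) /3, sqrt( 6), E,sqrt(19), 6*sqrt ( 13)] 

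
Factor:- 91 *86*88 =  - 688688 = -2^4*7^1*11^1*13^1*43^1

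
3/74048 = 3/74048 =0.00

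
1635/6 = 545/2=272.50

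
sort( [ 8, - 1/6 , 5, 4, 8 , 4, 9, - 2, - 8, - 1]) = [ - 8, - 2, - 1,  -  1/6,4, 4,5, 8, 8,  9 ] 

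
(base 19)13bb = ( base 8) 17742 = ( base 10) 8162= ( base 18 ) 1738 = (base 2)1111111100010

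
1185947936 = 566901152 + 619046784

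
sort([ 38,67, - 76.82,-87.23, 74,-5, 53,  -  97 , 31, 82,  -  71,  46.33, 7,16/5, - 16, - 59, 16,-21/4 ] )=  [-97,-87.23, - 76.82, - 71, - 59,  -  16,-21/4, - 5,16/5 , 7 , 16, 31, 38, 46.33,  53, 67, 74,82] 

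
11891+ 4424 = 16315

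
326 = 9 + 317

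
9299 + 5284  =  14583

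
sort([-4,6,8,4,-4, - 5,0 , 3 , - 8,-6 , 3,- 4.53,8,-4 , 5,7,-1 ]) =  [  -  8 , - 6,-5, - 4.53, - 4, - 4,  -  4, - 1, 0 , 3, 3,4,5,  6,7,8, 8 ]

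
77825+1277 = 79102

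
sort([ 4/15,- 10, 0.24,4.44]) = [ - 10, 0.24, 4/15, 4.44]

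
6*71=426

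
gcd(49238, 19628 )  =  14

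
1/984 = 1/984 =0.00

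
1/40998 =1/40998=0.00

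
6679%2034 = 577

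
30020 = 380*79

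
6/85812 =1/14302 = 0.00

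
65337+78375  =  143712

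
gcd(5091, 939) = 3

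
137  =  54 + 83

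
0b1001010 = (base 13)59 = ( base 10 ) 74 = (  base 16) 4A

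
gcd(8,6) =2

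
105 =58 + 47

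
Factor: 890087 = 11^1*80917^1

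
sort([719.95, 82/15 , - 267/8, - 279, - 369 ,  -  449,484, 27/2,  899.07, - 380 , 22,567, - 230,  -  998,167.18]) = [ - 998 , - 449, -380 , - 369, - 279, - 230 ,-267/8, 82/15, 27/2,22, 167.18 , 484, 567,719.95,  899.07 ] 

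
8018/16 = 501 + 1/8=501.12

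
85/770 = 17/154 = 0.11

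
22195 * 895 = 19864525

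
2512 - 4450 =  - 1938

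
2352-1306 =1046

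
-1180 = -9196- - 8016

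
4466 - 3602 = 864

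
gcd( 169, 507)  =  169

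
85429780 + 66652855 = 152082635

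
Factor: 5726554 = 2^1*2863277^1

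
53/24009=1/453 =0.00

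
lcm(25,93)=2325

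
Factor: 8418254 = 2^1*13^1*19^1*17041^1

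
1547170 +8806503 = 10353673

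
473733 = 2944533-2470800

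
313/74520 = 313/74520  =  0.00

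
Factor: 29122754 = 2^1* 59^1*246803^1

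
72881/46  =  72881/46 = 1584.37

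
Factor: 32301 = 3^2 *37^1*97^1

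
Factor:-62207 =-62207^1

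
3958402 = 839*4718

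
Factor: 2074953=3^1 * 691651^1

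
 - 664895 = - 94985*7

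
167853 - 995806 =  - 827953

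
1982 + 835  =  2817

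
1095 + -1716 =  - 621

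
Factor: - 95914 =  - 2^1*7^1*13^1*17^1*31^1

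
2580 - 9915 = -7335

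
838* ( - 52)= -43576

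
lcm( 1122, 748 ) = 2244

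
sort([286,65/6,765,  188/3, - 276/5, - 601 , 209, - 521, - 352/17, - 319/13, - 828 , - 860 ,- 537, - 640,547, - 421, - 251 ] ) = [-860 , -828, - 640, - 601,-537,-521, - 421, - 251, - 276/5,-319/13, - 352/17, 65/6,188/3,209,  286,547, 765]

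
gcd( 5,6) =1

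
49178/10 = 4917+4/5  =  4917.80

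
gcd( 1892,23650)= 946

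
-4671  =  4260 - 8931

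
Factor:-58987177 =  - 58987177^1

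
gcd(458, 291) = 1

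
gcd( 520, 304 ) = 8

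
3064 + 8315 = 11379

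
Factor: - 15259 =  -  15259^1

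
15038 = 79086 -64048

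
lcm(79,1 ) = 79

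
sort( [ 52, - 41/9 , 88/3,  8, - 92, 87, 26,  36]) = [ - 92, - 41/9, 8, 26, 88/3,36, 52,87]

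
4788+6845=11633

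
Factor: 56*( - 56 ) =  - 3136  =  - 2^6*7^2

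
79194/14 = 5656 +5/7 = 5656.71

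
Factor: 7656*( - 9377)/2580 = -2^1*5^ ( - 1 )*11^1*29^1* 43^( - 1 )*9377^1 = -5982526/215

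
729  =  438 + 291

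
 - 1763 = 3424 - 5187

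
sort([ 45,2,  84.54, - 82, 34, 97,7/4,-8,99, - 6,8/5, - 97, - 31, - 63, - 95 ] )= [ - 97, - 95, - 82,-63, - 31, - 8, - 6,8/5, 7/4,2,34,45, 84.54, 97,99 ] 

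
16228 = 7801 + 8427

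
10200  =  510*20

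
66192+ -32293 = 33899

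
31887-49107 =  - 17220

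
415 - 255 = 160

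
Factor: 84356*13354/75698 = 563245012/37849 = 2^2*7^( - 1)* 11^1 * 607^1*  5407^( - 1)*21089^1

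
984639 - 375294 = 609345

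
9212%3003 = 203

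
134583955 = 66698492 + 67885463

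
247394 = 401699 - 154305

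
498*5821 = 2898858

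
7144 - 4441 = 2703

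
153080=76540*2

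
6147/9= 683 = 683.00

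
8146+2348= 10494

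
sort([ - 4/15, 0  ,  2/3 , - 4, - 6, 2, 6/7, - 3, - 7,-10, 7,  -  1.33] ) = [ - 10,-7, - 6, -4, - 3, - 1.33,  -  4/15, 0, 2/3, 6/7, 2, 7] 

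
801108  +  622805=1423913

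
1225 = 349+876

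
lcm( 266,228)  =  1596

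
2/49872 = 1/24936 = 0.00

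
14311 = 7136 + 7175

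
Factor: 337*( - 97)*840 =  - 2^3*3^1*5^1*7^1*  97^1*337^1 = - 27458760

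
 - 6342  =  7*( - 906 )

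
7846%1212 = 574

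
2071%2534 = 2071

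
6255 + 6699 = 12954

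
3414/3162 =569/527 = 1.08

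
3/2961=1/987= 0.00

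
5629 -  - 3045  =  8674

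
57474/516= 111+33/86 = 111.38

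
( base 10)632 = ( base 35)I2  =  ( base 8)1170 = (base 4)21320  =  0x278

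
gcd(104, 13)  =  13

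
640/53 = 640/53 = 12.08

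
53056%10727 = 10148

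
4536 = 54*84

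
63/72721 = 63/72721   =  0.00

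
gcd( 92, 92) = 92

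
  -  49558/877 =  - 57 + 431/877 = -56.51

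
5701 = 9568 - 3867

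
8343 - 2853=5490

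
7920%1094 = 262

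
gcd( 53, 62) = 1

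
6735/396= 17 + 1/132  =  17.01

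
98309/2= 49154 + 1/2 = 49154.50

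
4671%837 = 486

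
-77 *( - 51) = 3927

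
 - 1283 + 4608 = 3325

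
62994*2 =125988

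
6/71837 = 6/71837= 0.00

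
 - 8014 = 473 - 8487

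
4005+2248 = 6253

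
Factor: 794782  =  2^1*401^1 * 991^1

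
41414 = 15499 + 25915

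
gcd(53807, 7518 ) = 1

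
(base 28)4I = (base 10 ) 130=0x82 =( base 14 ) 94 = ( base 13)a0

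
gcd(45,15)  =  15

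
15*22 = 330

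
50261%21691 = 6879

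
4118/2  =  2059 = 2059.00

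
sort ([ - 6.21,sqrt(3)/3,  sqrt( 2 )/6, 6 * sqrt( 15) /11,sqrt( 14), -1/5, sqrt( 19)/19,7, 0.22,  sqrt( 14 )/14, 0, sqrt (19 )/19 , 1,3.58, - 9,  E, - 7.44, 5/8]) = [ - 9, - 7.44, - 6.21,-1/5, 0, 0.22, sqrt ( 19) /19, sqrt(19)/19, sqrt(2 ) /6,sqrt(14 ) /14,sqrt(3 )/3, 5/8,1,6*sqrt ( 15)/11,E, 3.58  ,  sqrt(14),  7 ]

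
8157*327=2667339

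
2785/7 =2785/7 = 397.86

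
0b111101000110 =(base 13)1A1A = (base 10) 3910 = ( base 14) 15D4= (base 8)7506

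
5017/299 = 5017/299 = 16.78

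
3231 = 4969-1738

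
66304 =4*16576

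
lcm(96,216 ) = 864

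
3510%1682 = 146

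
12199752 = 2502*4876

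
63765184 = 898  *71008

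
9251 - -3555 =12806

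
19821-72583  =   - 52762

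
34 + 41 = 75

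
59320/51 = 59320/51 = 1163.14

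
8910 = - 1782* ( - 5) 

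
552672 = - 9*( - 61408) 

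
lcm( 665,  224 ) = 21280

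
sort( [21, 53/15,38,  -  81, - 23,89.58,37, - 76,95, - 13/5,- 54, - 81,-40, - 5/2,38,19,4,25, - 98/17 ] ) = [ - 81, -81,-76, - 54, - 40 ,  -  23,-98/17, - 13/5,  -  5/2,53/15,4 , 19,21, 25, 37,38,38,89.58,  95]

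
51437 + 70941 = 122378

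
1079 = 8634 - 7555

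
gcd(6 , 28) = 2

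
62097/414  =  20699/138 = 149.99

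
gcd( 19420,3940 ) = 20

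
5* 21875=109375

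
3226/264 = 1613/132 = 12.22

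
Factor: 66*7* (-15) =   -  2^1* 3^2 * 5^1 * 7^1 * 11^1=- 6930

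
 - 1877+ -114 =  - 1991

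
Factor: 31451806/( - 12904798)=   -  251^1*1049^( - 1 )*6151^(  -  1 )*62653^1 = - 15725903/6452399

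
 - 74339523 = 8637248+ - 82976771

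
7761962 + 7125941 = 14887903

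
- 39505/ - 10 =7901/2 = 3950.50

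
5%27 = 5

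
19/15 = 19/15 = 1.27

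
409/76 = 5 + 29/76 = 5.38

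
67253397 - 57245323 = 10008074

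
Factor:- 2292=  - 2^2*3^1 * 191^1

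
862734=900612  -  37878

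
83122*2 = 166244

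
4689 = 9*521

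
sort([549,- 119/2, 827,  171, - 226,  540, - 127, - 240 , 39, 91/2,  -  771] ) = [ - 771 , - 240,- 226, - 127,-119/2, 39, 91/2,171,540, 549,827]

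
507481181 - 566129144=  - 58647963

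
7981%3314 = 1353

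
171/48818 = 171/48818=0.00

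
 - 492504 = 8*( - 61563)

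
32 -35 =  - 3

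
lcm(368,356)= 32752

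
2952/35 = 2952/35 = 84.34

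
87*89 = 7743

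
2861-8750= - 5889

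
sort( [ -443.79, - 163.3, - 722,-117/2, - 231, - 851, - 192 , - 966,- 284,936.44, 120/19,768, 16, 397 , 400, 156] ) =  [ - 966 , - 851, - 722,-443.79, - 284, - 231, - 192, - 163.3, - 117/2,120/19,16 , 156  ,  397,400, 768, 936.44] 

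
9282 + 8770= 18052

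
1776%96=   48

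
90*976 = 87840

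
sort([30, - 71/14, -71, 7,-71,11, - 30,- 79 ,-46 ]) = [-79,- 71,  -  71 ,-46,- 30,-71/14, 7,  11,30 ]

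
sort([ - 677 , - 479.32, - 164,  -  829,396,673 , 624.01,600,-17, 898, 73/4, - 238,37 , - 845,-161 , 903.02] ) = [-845,-829, - 677,-479.32 , - 238, - 164,-161, - 17,73/4, 37,396, 600, 624.01,673,898,903.02 ]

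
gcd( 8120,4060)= 4060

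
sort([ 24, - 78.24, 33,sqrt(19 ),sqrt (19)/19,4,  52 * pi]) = [ - 78.24 , sqrt ( 19 )/19, 4,  sqrt(19),24,33 , 52 *pi]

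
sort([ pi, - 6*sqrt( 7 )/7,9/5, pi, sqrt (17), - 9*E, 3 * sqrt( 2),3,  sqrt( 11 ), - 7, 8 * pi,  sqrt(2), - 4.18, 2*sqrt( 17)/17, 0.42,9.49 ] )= [-9*E,-7, - 4.18, - 6*sqrt( 7)/7,  0.42,2*sqrt( 17)/17, sqrt( 2),9/5,3, pi, pi, sqrt( 11),sqrt(17 ), 3 * sqrt( 2), 9.49,8*pi ] 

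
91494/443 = 206+236/443 = 206.53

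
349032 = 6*58172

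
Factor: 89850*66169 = 2^1*3^1*5^2 * 599^1* 66169^1 = 5945284650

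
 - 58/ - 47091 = 58/47091 = 0.00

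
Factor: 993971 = 11^1*109^1*829^1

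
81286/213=381 + 133/213 = 381.62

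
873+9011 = 9884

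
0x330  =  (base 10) 816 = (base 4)30300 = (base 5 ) 11231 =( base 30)r6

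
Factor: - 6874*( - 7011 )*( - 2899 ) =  - 2^1*3^2*7^1*  13^1*19^1*41^1*223^1*491^1  =  -  139713286986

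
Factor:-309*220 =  - 67980 = - 2^2 * 3^1*5^1 * 11^1  *103^1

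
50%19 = 12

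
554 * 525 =290850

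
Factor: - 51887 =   -  11^1*53^1*89^1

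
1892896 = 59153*32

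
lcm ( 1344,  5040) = 20160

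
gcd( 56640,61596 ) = 708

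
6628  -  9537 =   -  2909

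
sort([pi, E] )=[E,pi]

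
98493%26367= 19392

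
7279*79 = 575041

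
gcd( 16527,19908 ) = 21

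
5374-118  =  5256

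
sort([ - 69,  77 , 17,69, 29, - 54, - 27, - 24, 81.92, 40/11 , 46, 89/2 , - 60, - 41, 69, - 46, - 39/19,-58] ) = [ - 69,- 60,-58,-54, - 46, - 41,-27, - 24, - 39/19,  40/11,17,29,89/2,46, 69, 69 , 77,81.92 ]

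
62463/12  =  5205+1/4 =5205.25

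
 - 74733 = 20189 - 94922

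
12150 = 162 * 75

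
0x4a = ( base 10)74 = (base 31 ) 2c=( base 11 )68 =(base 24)32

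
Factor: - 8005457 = -61^1*263^1 *499^1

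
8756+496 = 9252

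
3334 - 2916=418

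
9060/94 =4530/47 = 96.38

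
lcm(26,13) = 26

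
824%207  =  203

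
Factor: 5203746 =2^1*3^2*47^1*6151^1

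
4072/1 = 4072 = 4072.00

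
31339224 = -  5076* ( - 6174)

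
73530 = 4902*15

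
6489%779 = 257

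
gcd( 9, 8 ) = 1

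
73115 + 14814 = 87929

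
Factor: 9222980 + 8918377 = 3^1*13^1*465163^1 = 18141357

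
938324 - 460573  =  477751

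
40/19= 2 + 2/19 = 2.11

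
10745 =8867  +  1878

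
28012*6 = 168072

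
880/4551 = 880/4551 = 0.19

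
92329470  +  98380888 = 190710358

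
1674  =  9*186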